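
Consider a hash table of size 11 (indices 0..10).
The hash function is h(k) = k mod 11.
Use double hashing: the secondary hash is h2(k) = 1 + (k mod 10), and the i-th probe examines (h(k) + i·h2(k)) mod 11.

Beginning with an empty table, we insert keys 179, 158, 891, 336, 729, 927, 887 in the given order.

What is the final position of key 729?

179: h=3 => slot 3
158: h=4 => slot 4
891: h=0 => slot 0
336: h=6 => slot 6
729: h=3, h2=10, probe 3,2 => slot 2
927: h=3, h2=8, probe 3,0,8 => slot 8
887: h=7 => slot 7
Table: [891, _, 729, 179, 158, _, 336, 887, 927, _, _]

2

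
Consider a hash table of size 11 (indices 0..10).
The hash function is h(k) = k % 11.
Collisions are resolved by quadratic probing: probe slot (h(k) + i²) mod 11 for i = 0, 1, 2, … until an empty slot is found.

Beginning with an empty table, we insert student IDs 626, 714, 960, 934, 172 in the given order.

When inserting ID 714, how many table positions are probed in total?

2

626 hashes to 10; slot 10 is free → place at 10.
714 hashes to 10; 10 taken → place at 0.
960 hashes to 3; slot 3 is free → place at 3.
934 hashes to 10; 10,0,3 taken → place at 8.
172 hashes to 7; slot 7 is free → place at 7.
Table: [714, -, -, 960, -, -, -, 172, 934, -, 626]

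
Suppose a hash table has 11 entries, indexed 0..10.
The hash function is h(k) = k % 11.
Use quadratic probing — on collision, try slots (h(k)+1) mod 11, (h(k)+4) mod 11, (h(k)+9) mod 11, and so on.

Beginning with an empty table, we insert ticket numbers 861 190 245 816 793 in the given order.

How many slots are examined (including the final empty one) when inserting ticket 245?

3

Insert 861: h=3, slot 3 empty -> index 3.
Insert 190: h=3, slot 3 occupied -> index 4.
Insert 245: h=3, slots 3,4 occupied -> index 7.
Insert 816: h=2, slot 2 empty -> index 2.
Insert 793: h=1, slot 1 empty -> index 1.
Table: [_, 793, 816, 861, 190, _, _, 245, _, _, _]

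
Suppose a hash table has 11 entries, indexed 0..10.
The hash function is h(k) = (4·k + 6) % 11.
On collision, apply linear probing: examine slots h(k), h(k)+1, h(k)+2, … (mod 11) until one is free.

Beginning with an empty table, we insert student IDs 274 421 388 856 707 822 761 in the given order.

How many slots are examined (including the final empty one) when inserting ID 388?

2

Insert 274: h=2, slot 2 empty => index 2.
Insert 421: h=7, slot 7 empty => index 7.
Insert 388: h=7, slot 7 occupied => index 8.
Insert 856: h=9, slot 9 empty => index 9.
Insert 707: h=7, slots 7,8,9 occupied => index 10.
Insert 822: h=5, slot 5 empty => index 5.
Insert 761: h=3, slot 3 empty => index 3.
Table: [., ., 274, 761, ., 822, ., 421, 388, 856, 707]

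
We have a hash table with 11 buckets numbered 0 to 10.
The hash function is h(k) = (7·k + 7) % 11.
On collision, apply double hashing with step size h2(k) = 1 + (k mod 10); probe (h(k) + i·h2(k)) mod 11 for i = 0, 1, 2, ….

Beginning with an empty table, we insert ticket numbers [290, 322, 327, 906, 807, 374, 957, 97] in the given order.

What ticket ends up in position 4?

290 hashes to 2; slot 2 is free -> place at 2.
322 hashes to 6; slot 6 is free -> place at 6.
327 hashes to 8; slot 8 is free -> place at 8.
906 hashes to 2, h2=7; 2 taken -> place at 9.
807 hashes to 2, h2=8; 2 taken -> place at 10.
374 hashes to 7; slot 7 is free -> place at 7.
957 hashes to 7, h2=8; 7 taken -> place at 4.
97 hashes to 4, h2=8; 4 taken -> place at 1.
Table: [-, 97, 290, -, 957, -, 322, 374, 327, 906, 807]

957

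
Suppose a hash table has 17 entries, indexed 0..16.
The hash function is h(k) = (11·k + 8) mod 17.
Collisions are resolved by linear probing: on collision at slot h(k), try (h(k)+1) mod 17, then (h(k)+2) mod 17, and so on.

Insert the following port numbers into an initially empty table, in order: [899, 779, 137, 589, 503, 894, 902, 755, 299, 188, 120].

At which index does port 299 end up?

899: h=3 → slot 3
779: h=9 → slot 9
137: h=2 → slot 2
589: h=10 → slot 10
503: h=16 → slot 16
894: h=16, probe 16,0 → slot 0
902: h=2, probe 2,3,4 → slot 4
755: h=0, probe 0,1 → slot 1
299: h=16, probe 16,0,1,2,3,4,5 → slot 5
188: h=2, probe 2,3,4,5,6 → slot 6
120: h=2, probe 2,3,4,5,6,7 → slot 7
Table: [894, 755, 137, 899, 902, 299, 188, 120, ., 779, 589, ., ., ., ., ., 503]

5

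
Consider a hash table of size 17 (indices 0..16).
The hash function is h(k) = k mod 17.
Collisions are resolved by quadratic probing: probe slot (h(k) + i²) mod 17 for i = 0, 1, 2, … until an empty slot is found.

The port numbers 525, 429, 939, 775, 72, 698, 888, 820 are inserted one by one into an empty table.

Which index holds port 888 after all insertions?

13

525 hashes to 15; slot 15 is free => place at 15.
429 hashes to 4; slot 4 is free => place at 4.
939 hashes to 4; 4 taken => place at 5.
775 hashes to 10; slot 10 is free => place at 10.
72 hashes to 4; 4,5 taken => place at 8.
698 hashes to 1; slot 1 is free => place at 1.
888 hashes to 4; 4,5,8 taken => place at 13.
820 hashes to 4; 4,5,8,13 taken => place at 3.
Table: [∅, 698, ∅, 820, 429, 939, ∅, ∅, 72, ∅, 775, ∅, ∅, 888, ∅, 525, ∅]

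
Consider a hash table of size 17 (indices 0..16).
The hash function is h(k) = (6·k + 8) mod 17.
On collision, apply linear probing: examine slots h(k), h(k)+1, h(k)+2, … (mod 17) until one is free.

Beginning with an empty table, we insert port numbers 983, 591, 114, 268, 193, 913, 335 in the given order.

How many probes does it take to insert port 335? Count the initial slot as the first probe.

3

983 hashes to 7; slot 7 is free => place at 7.
591 hashes to 1; slot 1 is free => place at 1.
114 hashes to 12; slot 12 is free => place at 12.
268 hashes to 1; 1 taken => place at 2.
193 hashes to 10; slot 10 is free => place at 10.
913 hashes to 12; 12 taken => place at 13.
335 hashes to 12; 12,13 taken => place at 14.
Table: [_, 591, 268, _, _, _, _, 983, _, _, 193, _, 114, 913, 335, _, _]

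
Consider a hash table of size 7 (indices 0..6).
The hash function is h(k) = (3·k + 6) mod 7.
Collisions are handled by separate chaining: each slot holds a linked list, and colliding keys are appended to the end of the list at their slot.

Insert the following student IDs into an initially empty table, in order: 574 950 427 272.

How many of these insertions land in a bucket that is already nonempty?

Insert 574: h=6, bucket 6 empty → new chain.
Insert 950: h=0, bucket 0 empty → new chain.
Insert 427: h=6, bucket 6 nonempty → append to chain.
Insert 272: h=3, bucket 3 empty → new chain.
Final buckets:
0: 950
1: -
2: -
3: 272
4: -
5: -
6: 574 -> 427

1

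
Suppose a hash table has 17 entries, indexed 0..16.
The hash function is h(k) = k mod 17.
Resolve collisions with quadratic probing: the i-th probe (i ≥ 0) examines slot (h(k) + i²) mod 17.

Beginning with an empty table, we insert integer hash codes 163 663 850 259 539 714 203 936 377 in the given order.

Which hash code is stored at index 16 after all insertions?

163 hashes to 10; slot 10 is free → place at 10.
663 hashes to 0; slot 0 is free → place at 0.
850 hashes to 0; 0 taken → place at 1.
259 hashes to 4; slot 4 is free → place at 4.
539 hashes to 12; slot 12 is free → place at 12.
714 hashes to 0; 0,1,4 taken → place at 9.
203 hashes to 16; slot 16 is free → place at 16.
936 hashes to 1; 1 taken → place at 2.
377 hashes to 3; slot 3 is free → place at 3.
Table: [663, 850, 936, 377, 259, ., ., ., ., 714, 163, ., 539, ., ., ., 203]

203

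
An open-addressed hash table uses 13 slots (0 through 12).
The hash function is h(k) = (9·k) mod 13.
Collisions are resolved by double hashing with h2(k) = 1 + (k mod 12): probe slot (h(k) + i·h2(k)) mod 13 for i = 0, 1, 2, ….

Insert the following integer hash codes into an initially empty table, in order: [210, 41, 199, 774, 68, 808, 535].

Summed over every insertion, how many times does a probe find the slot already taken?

Insert 210: h=5, slot 5 empty → index 5.
Insert 41: h=5, h2=6, slot 5 occupied → index 11.
Insert 199: h=10, slot 10 empty → index 10.
Insert 774: h=11, h2=7, slots 11,5 occupied → index 12.
Insert 68: h=1, slot 1 empty → index 1.
Insert 808: h=5, h2=5, slots 5,10 occupied → index 2.
Insert 535: h=5, h2=8, slot 5 occupied → index 0.
Table: [535, 68, 808, —, —, 210, —, —, —, —, 199, 41, 774]

6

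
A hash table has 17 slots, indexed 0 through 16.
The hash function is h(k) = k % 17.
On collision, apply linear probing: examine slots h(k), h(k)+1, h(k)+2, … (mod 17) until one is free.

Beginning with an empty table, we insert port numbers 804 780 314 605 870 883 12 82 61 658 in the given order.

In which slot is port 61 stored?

804: h=5 -> slot 5
780: h=15 -> slot 15
314: h=8 -> slot 8
605: h=10 -> slot 10
870: h=3 -> slot 3
883: h=16 -> slot 16
12: h=12 -> slot 12
82: h=14 -> slot 14
61: h=10, probe 10,11 -> slot 11
658: h=12, probe 12,13 -> slot 13
Table: [∅, ∅, ∅, 870, ∅, 804, ∅, ∅, 314, ∅, 605, 61, 12, 658, 82, 780, 883]

11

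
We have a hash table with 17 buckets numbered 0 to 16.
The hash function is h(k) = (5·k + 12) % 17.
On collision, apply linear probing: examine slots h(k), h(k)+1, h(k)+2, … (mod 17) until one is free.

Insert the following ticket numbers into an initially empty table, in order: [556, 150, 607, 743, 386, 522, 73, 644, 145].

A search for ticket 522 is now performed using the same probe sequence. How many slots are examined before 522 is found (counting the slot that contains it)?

5

556: h=4 → slot 4
150: h=14 → slot 14
607: h=4, probe 4,5 → slot 5
743: h=4, probe 4,5,6 → slot 6
386: h=4, probe 4,5,6,7 → slot 7
522: h=4, probe 4,5,6,7,8 → slot 8
73: h=3 → slot 3
644: h=2 → slot 2
145: h=6, probe 6,7,8,9 → slot 9
Table: [-, -, 644, 73, 556, 607, 743, 386, 522, 145, -, -, -, -, 150, -, -]
Lookup 522: h=4, probe 4,5,6,7,8 → found at 8.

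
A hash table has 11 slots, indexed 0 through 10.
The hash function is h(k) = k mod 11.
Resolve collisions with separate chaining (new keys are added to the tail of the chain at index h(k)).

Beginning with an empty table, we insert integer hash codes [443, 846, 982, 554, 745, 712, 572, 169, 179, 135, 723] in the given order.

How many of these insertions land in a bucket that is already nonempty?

Insert 443: h=3, bucket 3 empty → new chain.
Insert 846: h=10, bucket 10 empty → new chain.
Insert 982: h=3, bucket 3 nonempty → append to chain.
Insert 554: h=4, bucket 4 empty → new chain.
Insert 745: h=8, bucket 8 empty → new chain.
Insert 712: h=8, bucket 8 nonempty → append to chain.
Insert 572: h=0, bucket 0 empty → new chain.
Insert 169: h=4, bucket 4 nonempty → append to chain.
Insert 179: h=3, bucket 3 nonempty → append to chain.
Insert 135: h=3, bucket 3 nonempty → append to chain.
Insert 723: h=8, bucket 8 nonempty → append to chain.
Final buckets:
0: 572
1: .
2: .
3: 443 -> 982 -> 179 -> 135
4: 554 -> 169
5: .
6: .
7: .
8: 745 -> 712 -> 723
9: .
10: 846

6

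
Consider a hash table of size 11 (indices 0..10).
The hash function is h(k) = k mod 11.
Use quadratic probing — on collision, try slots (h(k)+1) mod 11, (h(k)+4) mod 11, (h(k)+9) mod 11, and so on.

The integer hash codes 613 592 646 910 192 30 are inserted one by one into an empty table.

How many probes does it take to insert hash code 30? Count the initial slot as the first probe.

5

Insert 613: h=8, slot 8 empty -> index 8.
Insert 592: h=9, slot 9 empty -> index 9.
Insert 646: h=8, slots 8,9 occupied -> index 1.
Insert 910: h=8, slots 8,9,1 occupied -> index 6.
Insert 192: h=5, slot 5 empty -> index 5.
Insert 30: h=8, slots 8,9,1,6 occupied -> index 2.
Table: [_, 646, 30, _, _, 192, 910, _, 613, 592, _]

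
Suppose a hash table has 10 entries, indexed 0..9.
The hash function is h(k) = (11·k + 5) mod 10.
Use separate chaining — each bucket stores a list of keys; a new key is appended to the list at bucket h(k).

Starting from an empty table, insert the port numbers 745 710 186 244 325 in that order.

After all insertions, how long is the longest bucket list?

2

Insert 745: h=0, bucket 0 empty → new chain.
Insert 710: h=5, bucket 5 empty → new chain.
Insert 186: h=1, bucket 1 empty → new chain.
Insert 244: h=9, bucket 9 empty → new chain.
Insert 325: h=0, bucket 0 nonempty → append to chain.
Final buckets:
0: 745 -> 325
1: 186
2: .
3: .
4: .
5: 710
6: .
7: .
8: .
9: 244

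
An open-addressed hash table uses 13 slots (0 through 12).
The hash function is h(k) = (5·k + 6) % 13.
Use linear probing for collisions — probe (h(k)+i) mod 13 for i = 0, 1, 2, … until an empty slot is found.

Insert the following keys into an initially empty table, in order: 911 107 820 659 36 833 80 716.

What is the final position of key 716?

2

911: h=11 -> slot 11
107: h=8 -> slot 8
820: h=11, probe 11,12 -> slot 12
659: h=12, probe 12,0 -> slot 0
36: h=4 -> slot 4
833: h=11, probe 11,12,0,1 -> slot 1
80: h=3 -> slot 3
716: h=11, probe 11,12,0,1,2 -> slot 2
Table: [659, 833, 716, 80, 36, -, -, -, 107, -, -, 911, 820]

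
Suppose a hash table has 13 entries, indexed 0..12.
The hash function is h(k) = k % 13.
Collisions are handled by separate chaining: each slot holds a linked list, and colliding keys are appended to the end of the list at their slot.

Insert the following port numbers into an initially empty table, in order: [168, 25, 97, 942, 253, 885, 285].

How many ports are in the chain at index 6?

168 → bucket 12
25 → bucket 12 (collision)
97 → bucket 6
942 → bucket 6 (collision)
253 → bucket 6 (collision)
885 → bucket 1
285 → bucket 12 (collision)
Final buckets:
0: _
1: 885
2: _
3: _
4: _
5: _
6: 97 -> 942 -> 253
7: _
8: _
9: _
10: _
11: _
12: 168 -> 25 -> 285

3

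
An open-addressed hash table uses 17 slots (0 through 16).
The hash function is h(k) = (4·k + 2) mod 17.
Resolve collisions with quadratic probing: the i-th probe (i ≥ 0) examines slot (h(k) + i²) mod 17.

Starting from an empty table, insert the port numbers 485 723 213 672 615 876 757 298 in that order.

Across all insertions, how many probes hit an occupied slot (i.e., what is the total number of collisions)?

485: h=4 -> slot 4
723: h=4, probe 4,5 -> slot 5
213: h=4, probe 4,5,8 -> slot 8
672: h=4, probe 4,5,8,13 -> slot 13
615: h=14 -> slot 14
876: h=4, probe 4,5,8,13,3 -> slot 3
757: h=4, probe 4,5,8,13,3,12 -> slot 12
298: h=4, probe 4,5,8,13,3,12,6 -> slot 6
Table: [_, _, _, 876, 485, 723, 298, _, 213, _, _, _, 757, 672, 615, _, _]

21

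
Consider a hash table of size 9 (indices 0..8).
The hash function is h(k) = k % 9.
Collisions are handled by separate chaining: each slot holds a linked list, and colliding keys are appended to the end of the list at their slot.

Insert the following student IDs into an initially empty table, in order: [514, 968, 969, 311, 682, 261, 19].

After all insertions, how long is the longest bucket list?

2

Insert 514: h=1, bucket 1 empty → new chain.
Insert 968: h=5, bucket 5 empty → new chain.
Insert 969: h=6, bucket 6 empty → new chain.
Insert 311: h=5, bucket 5 nonempty → append to chain.
Insert 682: h=7, bucket 7 empty → new chain.
Insert 261: h=0, bucket 0 empty → new chain.
Insert 19: h=1, bucket 1 nonempty → append to chain.
Final buckets:
0: 261
1: 514 -> 19
2: —
3: —
4: —
5: 968 -> 311
6: 969
7: 682
8: —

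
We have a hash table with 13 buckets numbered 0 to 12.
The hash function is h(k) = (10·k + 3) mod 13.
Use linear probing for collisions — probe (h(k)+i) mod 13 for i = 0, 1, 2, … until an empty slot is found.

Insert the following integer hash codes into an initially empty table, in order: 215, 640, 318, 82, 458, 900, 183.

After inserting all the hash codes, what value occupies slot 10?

215 hashes to 8; slot 8 is free => place at 8.
640 hashes to 7; slot 7 is free => place at 7.
318 hashes to 11; slot 11 is free => place at 11.
82 hashes to 4; slot 4 is free => place at 4.
458 hashes to 7; 7,8 taken => place at 9.
900 hashes to 7; 7,8,9 taken => place at 10.
183 hashes to 0; slot 0 is free => place at 0.
Table: [183, _, _, _, 82, _, _, 640, 215, 458, 900, 318, _]

900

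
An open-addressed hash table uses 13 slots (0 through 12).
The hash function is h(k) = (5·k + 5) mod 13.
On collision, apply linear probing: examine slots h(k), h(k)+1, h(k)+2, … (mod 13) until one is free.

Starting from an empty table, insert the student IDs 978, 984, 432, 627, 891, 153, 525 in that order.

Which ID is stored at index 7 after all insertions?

978: h=7 -> slot 7
984: h=11 -> slot 11
432: h=7, probe 7,8 -> slot 8
627: h=7, probe 7,8,9 -> slot 9
891: h=1 -> slot 1
153: h=3 -> slot 3
525: h=4 -> slot 4
Table: [—, 891, —, 153, 525, —, —, 978, 432, 627, —, 984, —]

978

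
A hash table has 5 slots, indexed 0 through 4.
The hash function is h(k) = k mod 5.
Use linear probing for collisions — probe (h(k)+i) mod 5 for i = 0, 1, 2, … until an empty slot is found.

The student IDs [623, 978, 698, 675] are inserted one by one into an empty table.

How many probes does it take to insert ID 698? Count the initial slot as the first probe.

Insert 623: h=3, slot 3 empty → index 3.
Insert 978: h=3, slot 3 occupied → index 4.
Insert 698: h=3, slots 3,4 occupied → index 0.
Insert 675: h=0, slot 0 occupied → index 1.
Table: [698, 675, -, 623, 978]

3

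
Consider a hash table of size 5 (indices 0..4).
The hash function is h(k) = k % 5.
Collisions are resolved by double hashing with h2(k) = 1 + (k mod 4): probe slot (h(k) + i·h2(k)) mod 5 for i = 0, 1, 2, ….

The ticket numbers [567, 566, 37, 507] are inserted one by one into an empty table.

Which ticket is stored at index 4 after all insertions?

567 hashes to 2; slot 2 is free -> place at 2.
566 hashes to 1; slot 1 is free -> place at 1.
37 hashes to 2, h2=2; 2 taken -> place at 4.
507 hashes to 2, h2=4; 2,1 taken -> place at 0.
Table: [507, 566, 567, —, 37]

37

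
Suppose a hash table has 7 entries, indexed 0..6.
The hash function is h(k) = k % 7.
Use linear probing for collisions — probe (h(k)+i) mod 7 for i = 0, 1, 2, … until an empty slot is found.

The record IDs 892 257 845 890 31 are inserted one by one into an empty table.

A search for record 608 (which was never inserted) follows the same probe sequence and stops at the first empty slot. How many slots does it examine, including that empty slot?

892: h=3 → slot 3
257: h=5 → slot 5
845: h=5, probe 5,6 → slot 6
890: h=1 → slot 1
31: h=3, probe 3,4 → slot 4
Table: [_, 890, _, 892, 31, 257, 845]
Lookup 608: h=6, probe 6,0 → slot 0 empty, not found.

2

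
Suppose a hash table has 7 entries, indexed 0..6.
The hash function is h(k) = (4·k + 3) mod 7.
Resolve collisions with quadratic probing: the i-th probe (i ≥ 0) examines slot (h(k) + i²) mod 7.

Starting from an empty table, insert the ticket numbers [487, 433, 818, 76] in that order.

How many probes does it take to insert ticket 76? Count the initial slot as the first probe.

3

487: h=5 -> slot 5
433: h=6 -> slot 6
818: h=6, probe 6,0 -> slot 0
76: h=6, probe 6,0,3 -> slot 3
Table: [818, ., ., 76, ., 487, 433]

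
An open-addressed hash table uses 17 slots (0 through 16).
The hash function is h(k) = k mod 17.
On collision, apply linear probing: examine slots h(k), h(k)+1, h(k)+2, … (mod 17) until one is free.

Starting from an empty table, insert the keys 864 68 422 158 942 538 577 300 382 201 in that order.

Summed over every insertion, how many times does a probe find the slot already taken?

864 hashes to 14; slot 14 is free -> place at 14.
68 hashes to 0; slot 0 is free -> place at 0.
422 hashes to 14; 14 taken -> place at 15.
158 hashes to 5; slot 5 is free -> place at 5.
942 hashes to 7; slot 7 is free -> place at 7.
538 hashes to 11; slot 11 is free -> place at 11.
577 hashes to 16; slot 16 is free -> place at 16.
300 hashes to 11; 11 taken -> place at 12.
382 hashes to 8; slot 8 is free -> place at 8.
201 hashes to 14; 14,15,16,0 taken -> place at 1.
Table: [68, 201, —, —, —, 158, —, 942, 382, —, —, 538, 300, —, 864, 422, 577]

6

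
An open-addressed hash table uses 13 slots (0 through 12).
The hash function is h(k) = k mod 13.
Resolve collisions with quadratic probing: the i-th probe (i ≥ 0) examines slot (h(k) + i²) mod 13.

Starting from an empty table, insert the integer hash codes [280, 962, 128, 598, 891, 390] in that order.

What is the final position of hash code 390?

4

Insert 280: h=7, slot 7 empty → index 7.
Insert 962: h=0, slot 0 empty → index 0.
Insert 128: h=11, slot 11 empty → index 11.
Insert 598: h=0, slot 0 occupied → index 1.
Insert 891: h=7, slot 7 occupied → index 8.
Insert 390: h=0, slots 0,1 occupied → index 4.
Table: [962, 598, ∅, ∅, 390, ∅, ∅, 280, 891, ∅, ∅, 128, ∅]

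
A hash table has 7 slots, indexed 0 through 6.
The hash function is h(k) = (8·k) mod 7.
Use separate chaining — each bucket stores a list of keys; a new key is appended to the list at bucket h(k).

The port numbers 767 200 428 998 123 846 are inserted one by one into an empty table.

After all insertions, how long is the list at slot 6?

1

Insert 767: h=4, bucket 4 empty -> new chain.
Insert 200: h=4, bucket 4 nonempty -> append to chain.
Insert 428: h=1, bucket 1 empty -> new chain.
Insert 998: h=4, bucket 4 nonempty -> append to chain.
Insert 123: h=4, bucket 4 nonempty -> append to chain.
Insert 846: h=6, bucket 6 empty -> new chain.
Final buckets:
0: _
1: 428
2: _
3: _
4: 767 -> 200 -> 998 -> 123
5: _
6: 846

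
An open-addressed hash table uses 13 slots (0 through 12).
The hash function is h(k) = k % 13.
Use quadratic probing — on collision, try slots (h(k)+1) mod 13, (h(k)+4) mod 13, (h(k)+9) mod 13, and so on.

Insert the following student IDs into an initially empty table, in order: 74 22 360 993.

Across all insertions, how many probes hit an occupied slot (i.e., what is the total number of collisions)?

74: h=9 -> slot 9
22: h=9, probe 9,10 -> slot 10
360: h=9, probe 9,10,0 -> slot 0
993: h=5 -> slot 5
Table: [360, _, _, _, _, 993, _, _, _, 74, 22, _, _]

3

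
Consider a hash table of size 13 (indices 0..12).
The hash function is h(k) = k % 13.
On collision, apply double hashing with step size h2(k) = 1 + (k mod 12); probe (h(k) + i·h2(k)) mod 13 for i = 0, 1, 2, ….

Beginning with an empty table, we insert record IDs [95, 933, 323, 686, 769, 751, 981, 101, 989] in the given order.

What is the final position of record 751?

95: h=4 => slot 4
933: h=10 => slot 10
323: h=11 => slot 11
686: h=10, h2=3, probe 10,0 => slot 0
769: h=2 => slot 2
751: h=10, h2=8, probe 10,5 => slot 5
981: h=6 => slot 6
101: h=10, h2=6, probe 10,3 => slot 3
989: h=1 => slot 1
Table: [686, 989, 769, 101, 95, 751, 981, _, _, _, 933, 323, _]

5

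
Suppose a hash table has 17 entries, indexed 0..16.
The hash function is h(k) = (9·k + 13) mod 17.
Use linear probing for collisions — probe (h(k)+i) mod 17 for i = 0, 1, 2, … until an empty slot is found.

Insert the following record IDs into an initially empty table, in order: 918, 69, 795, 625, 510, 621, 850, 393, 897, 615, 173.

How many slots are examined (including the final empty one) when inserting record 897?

7

918: h=13 -> slot 13
69: h=5 -> slot 5
795: h=11 -> slot 11
625: h=11, probe 11,12 -> slot 12
510: h=13, probe 13,14 -> slot 14
621: h=9 -> slot 9
850: h=13, probe 13,14,15 -> slot 15
393: h=14, probe 14,15,16 -> slot 16
897: h=11, probe 11,12,13,14,15,16,0 -> slot 0
615: h=6 -> slot 6
173: h=6, probe 6,7 -> slot 7
Table: [897, —, —, —, —, 69, 615, 173, —, 621, —, 795, 625, 918, 510, 850, 393]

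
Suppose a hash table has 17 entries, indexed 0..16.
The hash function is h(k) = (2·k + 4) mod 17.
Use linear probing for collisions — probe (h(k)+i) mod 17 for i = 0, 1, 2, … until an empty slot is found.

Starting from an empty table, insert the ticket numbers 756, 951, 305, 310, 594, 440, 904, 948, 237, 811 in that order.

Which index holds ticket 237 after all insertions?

6

756 hashes to 3; slot 3 is free → place at 3.
951 hashes to 2; slot 2 is free → place at 2.
305 hashes to 2; 2,3 taken → place at 4.
310 hashes to 12; slot 12 is free → place at 12.
594 hashes to 2; 2,3,4 taken → place at 5.
440 hashes to 0; slot 0 is free → place at 0.
904 hashes to 10; slot 10 is free → place at 10.
948 hashes to 13; slot 13 is free → place at 13.
237 hashes to 2; 2,3,4,5 taken → place at 6.
811 hashes to 11; slot 11 is free → place at 11.
Table: [440, ., 951, 756, 305, 594, 237, ., ., ., 904, 811, 310, 948, ., ., .]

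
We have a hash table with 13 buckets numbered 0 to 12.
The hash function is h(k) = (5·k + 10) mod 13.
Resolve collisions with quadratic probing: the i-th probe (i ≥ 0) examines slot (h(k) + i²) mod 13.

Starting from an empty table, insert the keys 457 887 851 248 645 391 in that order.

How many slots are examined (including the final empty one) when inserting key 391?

2

Insert 457: h=7, slot 7 empty → index 7.
Insert 887: h=12, slot 12 empty → index 12.
Insert 851: h=1, slot 1 empty → index 1.
Insert 248: h=2, slot 2 empty → index 2.
Insert 645: h=11, slot 11 empty → index 11.
Insert 391: h=2, slot 2 occupied → index 3.
Table: [., 851, 248, 391, ., ., ., 457, ., ., ., 645, 887]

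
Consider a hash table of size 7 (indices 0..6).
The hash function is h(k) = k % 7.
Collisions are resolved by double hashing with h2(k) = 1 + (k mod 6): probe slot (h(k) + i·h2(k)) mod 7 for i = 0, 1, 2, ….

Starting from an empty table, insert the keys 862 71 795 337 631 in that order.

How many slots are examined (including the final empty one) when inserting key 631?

862: h=1 -> slot 1
71: h=1, h2=6, probe 1,0 -> slot 0
795: h=4 -> slot 4
337: h=1, h2=2, probe 1,3 -> slot 3
631: h=1, h2=2, probe 1,3,5 -> slot 5
Table: [71, 862, -, 337, 795, 631, -]

3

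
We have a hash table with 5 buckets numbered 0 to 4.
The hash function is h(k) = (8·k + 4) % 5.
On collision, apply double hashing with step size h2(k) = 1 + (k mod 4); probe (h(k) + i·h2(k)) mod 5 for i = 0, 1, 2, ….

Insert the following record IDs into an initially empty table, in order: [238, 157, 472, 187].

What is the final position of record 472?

1

238: h=3 -> slot 3
157: h=0 -> slot 0
472: h=0, h2=1, probe 0,1 -> slot 1
187: h=0, h2=4, probe 0,4 -> slot 4
Table: [157, 472, ∅, 238, 187]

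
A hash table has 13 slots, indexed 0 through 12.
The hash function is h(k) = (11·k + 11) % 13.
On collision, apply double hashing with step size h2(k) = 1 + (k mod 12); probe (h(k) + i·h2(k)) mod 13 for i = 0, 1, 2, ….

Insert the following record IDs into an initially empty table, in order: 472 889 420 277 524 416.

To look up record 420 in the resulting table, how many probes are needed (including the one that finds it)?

472 hashes to 3; slot 3 is free → place at 3.
889 hashes to 1; slot 1 is free → place at 1.
420 hashes to 3, h2=1; 3 taken → place at 4.
277 hashes to 3, h2=2; 3 taken → place at 5.
524 hashes to 3, h2=9; 3 taken → place at 12.
416 hashes to 11; slot 11 is free → place at 11.
Table: [-, 889, -, 472, 420, 277, -, -, -, -, -, 416, 524]
Lookup 420: h=3, h2=1, probe 3,4 → found at 4.

2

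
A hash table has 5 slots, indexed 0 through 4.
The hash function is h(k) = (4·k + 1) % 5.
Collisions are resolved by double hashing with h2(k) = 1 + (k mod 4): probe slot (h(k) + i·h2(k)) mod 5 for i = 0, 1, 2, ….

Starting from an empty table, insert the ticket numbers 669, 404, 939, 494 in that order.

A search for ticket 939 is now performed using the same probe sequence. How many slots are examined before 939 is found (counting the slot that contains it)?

2

669 hashes to 2; slot 2 is free → place at 2.
404 hashes to 2, h2=1; 2 taken → place at 3.
939 hashes to 2, h2=4; 2 taken → place at 1.
494 hashes to 2, h2=3; 2 taken → place at 0.
Table: [494, 939, 669, 404, _]
Lookup 939: h=2, h2=4, probe 2,1 → found at 1.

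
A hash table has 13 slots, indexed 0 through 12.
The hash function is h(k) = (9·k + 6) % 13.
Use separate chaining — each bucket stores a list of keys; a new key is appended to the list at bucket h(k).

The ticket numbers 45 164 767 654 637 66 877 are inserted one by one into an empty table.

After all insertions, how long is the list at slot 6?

2

Insert 45: h=8, bucket 8 empty → new chain.
Insert 164: h=0, bucket 0 empty → new chain.
Insert 767: h=6, bucket 6 empty → new chain.
Insert 654: h=3, bucket 3 empty → new chain.
Insert 637: h=6, bucket 6 nonempty → append to chain.
Insert 66: h=2, bucket 2 empty → new chain.
Insert 877: h=8, bucket 8 nonempty → append to chain.
Final buckets:
0: 164
1: -
2: 66
3: 654
4: -
5: -
6: 767 -> 637
7: -
8: 45 -> 877
9: -
10: -
11: -
12: -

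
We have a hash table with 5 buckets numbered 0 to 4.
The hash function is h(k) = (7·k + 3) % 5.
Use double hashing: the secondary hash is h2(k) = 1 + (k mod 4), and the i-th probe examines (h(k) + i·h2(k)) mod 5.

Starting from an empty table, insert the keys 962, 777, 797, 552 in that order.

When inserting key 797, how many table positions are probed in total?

3

962 hashes to 2; slot 2 is free → place at 2.
777 hashes to 2, h2=2; 2 taken → place at 4.
797 hashes to 2, h2=2; 2,4 taken → place at 1.
552 hashes to 2, h2=1; 2 taken → place at 3.
Table: [-, 797, 962, 552, 777]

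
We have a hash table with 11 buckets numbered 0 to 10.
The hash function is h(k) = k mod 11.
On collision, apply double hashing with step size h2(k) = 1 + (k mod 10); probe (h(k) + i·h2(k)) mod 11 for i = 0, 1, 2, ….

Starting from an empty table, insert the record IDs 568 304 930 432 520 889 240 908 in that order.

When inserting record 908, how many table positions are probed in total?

3

568 hashes to 7; slot 7 is free => place at 7.
304 hashes to 7, h2=5; 7 taken => place at 1.
930 hashes to 6; slot 6 is free => place at 6.
432 hashes to 3; slot 3 is free => place at 3.
520 hashes to 3, h2=1; 3 taken => place at 4.
889 hashes to 9; slot 9 is free => place at 9.
240 hashes to 9, h2=1; 9 taken => place at 10.
908 hashes to 6, h2=9; 6,4 taken => place at 2.
Table: [., 304, 908, 432, 520, ., 930, 568, ., 889, 240]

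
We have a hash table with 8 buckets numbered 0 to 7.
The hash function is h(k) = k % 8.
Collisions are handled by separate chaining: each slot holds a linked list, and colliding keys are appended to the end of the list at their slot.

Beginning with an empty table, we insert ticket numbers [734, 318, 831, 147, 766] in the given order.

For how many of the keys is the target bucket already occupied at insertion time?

2

Insert 734: h=6, bucket 6 empty -> new chain.
Insert 318: h=6, bucket 6 nonempty -> append to chain.
Insert 831: h=7, bucket 7 empty -> new chain.
Insert 147: h=3, bucket 3 empty -> new chain.
Insert 766: h=6, bucket 6 nonempty -> append to chain.
Final buckets:
0: ∅
1: ∅
2: ∅
3: 147
4: ∅
5: ∅
6: 734 -> 318 -> 766
7: 831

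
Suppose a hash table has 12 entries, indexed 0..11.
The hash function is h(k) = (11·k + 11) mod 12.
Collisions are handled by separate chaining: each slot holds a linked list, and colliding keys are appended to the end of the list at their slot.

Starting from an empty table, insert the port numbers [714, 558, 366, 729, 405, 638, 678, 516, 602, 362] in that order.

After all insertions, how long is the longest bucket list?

4

Insert 714: h=5, bucket 5 empty → new chain.
Insert 558: h=5, bucket 5 nonempty → append to chain.
Insert 366: h=5, bucket 5 nonempty → append to chain.
Insert 729: h=2, bucket 2 empty → new chain.
Insert 405: h=2, bucket 2 nonempty → append to chain.
Insert 638: h=9, bucket 9 empty → new chain.
Insert 678: h=5, bucket 5 nonempty → append to chain.
Insert 516: h=11, bucket 11 empty → new chain.
Insert 602: h=9, bucket 9 nonempty → append to chain.
Insert 362: h=9, bucket 9 nonempty → append to chain.
Final buckets:
0: .
1: .
2: 729 -> 405
3: .
4: .
5: 714 -> 558 -> 366 -> 678
6: .
7: .
8: .
9: 638 -> 602 -> 362
10: .
11: 516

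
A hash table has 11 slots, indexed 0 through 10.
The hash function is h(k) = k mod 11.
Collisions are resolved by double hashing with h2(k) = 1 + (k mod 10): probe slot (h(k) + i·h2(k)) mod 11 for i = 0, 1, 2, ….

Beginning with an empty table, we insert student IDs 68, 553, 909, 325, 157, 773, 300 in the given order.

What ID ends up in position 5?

300

68 hashes to 2; slot 2 is free → place at 2.
553 hashes to 3; slot 3 is free → place at 3.
909 hashes to 7; slot 7 is free → place at 7.
325 hashes to 6; slot 6 is free → place at 6.
157 hashes to 3, h2=8; 3 taken → place at 0.
773 hashes to 3, h2=4; 3,7,0 taken → place at 4.
300 hashes to 3, h2=1; 3,4 taken → place at 5.
Table: [157, _, 68, 553, 773, 300, 325, 909, _, _, _]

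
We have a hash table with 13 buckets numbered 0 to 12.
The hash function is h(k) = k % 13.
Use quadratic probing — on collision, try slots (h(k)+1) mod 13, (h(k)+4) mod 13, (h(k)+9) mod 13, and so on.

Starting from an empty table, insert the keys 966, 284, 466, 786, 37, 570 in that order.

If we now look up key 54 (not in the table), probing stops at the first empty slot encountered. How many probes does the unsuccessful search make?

966 hashes to 4; slot 4 is free -> place at 4.
284 hashes to 11; slot 11 is free -> place at 11.
466 hashes to 11; 11 taken -> place at 12.
786 hashes to 6; slot 6 is free -> place at 6.
37 hashes to 11; 11,12 taken -> place at 2.
570 hashes to 11; 11,12,2 taken -> place at 7.
Table: [-, -, 37, -, 966, -, 786, 570, -, -, -, 284, 466]
Lookup 54: h=2, probe 2,3 → slot 3 empty, not found.

2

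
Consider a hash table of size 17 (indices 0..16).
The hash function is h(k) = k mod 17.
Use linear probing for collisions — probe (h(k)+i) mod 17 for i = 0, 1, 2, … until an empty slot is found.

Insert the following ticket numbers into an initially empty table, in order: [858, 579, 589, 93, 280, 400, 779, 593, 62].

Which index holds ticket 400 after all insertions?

Insert 858: h=8, slot 8 empty → index 8.
Insert 579: h=1, slot 1 empty → index 1.
Insert 589: h=11, slot 11 empty → index 11.
Insert 93: h=8, slot 8 occupied → index 9.
Insert 280: h=8, slots 8,9 occupied → index 10.
Insert 400: h=9, slots 9,10,11 occupied → index 12.
Insert 779: h=14, slot 14 empty → index 14.
Insert 593: h=15, slot 15 empty → index 15.
Insert 62: h=11, slots 11,12 occupied → index 13.
Table: [—, 579, —, —, —, —, —, —, 858, 93, 280, 589, 400, 62, 779, 593, —]

12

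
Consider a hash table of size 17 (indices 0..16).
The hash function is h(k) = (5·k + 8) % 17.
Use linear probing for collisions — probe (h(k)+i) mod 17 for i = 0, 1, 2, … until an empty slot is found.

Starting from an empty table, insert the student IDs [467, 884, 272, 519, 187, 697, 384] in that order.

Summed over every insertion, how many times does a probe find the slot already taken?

6

467: h=14 => slot 14
884: h=8 => slot 8
272: h=8, probe 8,9 => slot 9
519: h=2 => slot 2
187: h=8, probe 8,9,10 => slot 10
697: h=8, probe 8,9,10,11 => slot 11
384: h=7 => slot 7
Table: [_, _, 519, _, _, _, _, 384, 884, 272, 187, 697, _, _, 467, _, _]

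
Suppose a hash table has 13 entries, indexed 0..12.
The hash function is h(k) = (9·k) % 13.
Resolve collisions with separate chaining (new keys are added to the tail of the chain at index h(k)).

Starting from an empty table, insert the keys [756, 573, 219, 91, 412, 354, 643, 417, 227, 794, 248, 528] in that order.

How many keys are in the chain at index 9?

756 -> bucket 5
573 -> bucket 9
219 -> bucket 8
91 -> bucket 0
412 -> bucket 3
354 -> bucket 1
643 -> bucket 2
417 -> bucket 9 (collision)
227 -> bucket 2 (collision)
794 -> bucket 9 (collision)
248 -> bucket 9 (collision)
528 -> bucket 7
Final buckets:
0: 91
1: 354
2: 643 -> 227
3: 412
4: _
5: 756
6: _
7: 528
8: 219
9: 573 -> 417 -> 794 -> 248
10: _
11: _
12: _

4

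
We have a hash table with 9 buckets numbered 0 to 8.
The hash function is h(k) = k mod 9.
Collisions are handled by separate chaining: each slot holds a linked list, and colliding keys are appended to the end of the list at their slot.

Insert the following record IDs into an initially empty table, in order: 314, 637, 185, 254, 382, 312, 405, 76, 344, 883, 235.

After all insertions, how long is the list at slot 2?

314 -> bucket 8
637 -> bucket 7
185 -> bucket 5
254 -> bucket 2
382 -> bucket 4
312 -> bucket 6
405 -> bucket 0
76 -> bucket 4 (collision)
344 -> bucket 2 (collision)
883 -> bucket 1
235 -> bucket 1 (collision)
Final buckets:
0: 405
1: 883 -> 235
2: 254 -> 344
3: .
4: 382 -> 76
5: 185
6: 312
7: 637
8: 314

2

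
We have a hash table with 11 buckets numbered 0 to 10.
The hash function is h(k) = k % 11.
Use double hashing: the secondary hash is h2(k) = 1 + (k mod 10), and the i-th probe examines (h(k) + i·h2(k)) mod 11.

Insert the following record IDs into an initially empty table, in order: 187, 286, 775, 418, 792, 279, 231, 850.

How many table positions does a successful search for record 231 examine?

187: h=0 -> slot 0
286: h=0, h2=7, probe 0,7 -> slot 7
775: h=5 -> slot 5
418: h=0, h2=9, probe 0,9 -> slot 9
792: h=0, h2=3, probe 0,3 -> slot 3
279: h=4 -> slot 4
231: h=0, h2=2, probe 0,2 -> slot 2
850: h=3, h2=1, probe 3,4,5,6 -> slot 6
Table: [187, -, 231, 792, 279, 775, 850, 286, -, 418, -]
Lookup 231: h=0, h2=2, probe 0,2 → found at 2.

2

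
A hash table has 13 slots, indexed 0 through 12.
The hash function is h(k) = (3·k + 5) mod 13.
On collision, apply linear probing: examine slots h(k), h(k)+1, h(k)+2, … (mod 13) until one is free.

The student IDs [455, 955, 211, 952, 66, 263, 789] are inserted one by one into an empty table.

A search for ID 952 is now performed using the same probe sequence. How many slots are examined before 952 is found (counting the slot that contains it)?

Insert 455: h=5, slot 5 empty → index 5.
Insert 955: h=10, slot 10 empty → index 10.
Insert 211: h=1, slot 1 empty → index 1.
Insert 952: h=1, slot 1 occupied → index 2.
Insert 66: h=8, slot 8 empty → index 8.
Insert 263: h=1, slots 1,2 occupied → index 3.
Insert 789: h=6, slot 6 empty → index 6.
Table: [-, 211, 952, 263, -, 455, 789, -, 66, -, 955, -, -]
Lookup 952: h=1, probe 1,2 → found at 2.

2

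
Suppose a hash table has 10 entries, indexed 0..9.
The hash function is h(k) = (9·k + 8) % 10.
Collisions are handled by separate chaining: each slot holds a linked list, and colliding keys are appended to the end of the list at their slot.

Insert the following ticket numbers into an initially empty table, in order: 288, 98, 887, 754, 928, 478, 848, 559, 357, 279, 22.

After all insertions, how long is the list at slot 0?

5

Insert 288: h=0, bucket 0 empty -> new chain.
Insert 98: h=0, bucket 0 nonempty -> append to chain.
Insert 887: h=1, bucket 1 empty -> new chain.
Insert 754: h=4, bucket 4 empty -> new chain.
Insert 928: h=0, bucket 0 nonempty -> append to chain.
Insert 478: h=0, bucket 0 nonempty -> append to chain.
Insert 848: h=0, bucket 0 nonempty -> append to chain.
Insert 559: h=9, bucket 9 empty -> new chain.
Insert 357: h=1, bucket 1 nonempty -> append to chain.
Insert 279: h=9, bucket 9 nonempty -> append to chain.
Insert 22: h=6, bucket 6 empty -> new chain.
Final buckets:
0: 288 -> 98 -> 928 -> 478 -> 848
1: 887 -> 357
2: ∅
3: ∅
4: 754
5: ∅
6: 22
7: ∅
8: ∅
9: 559 -> 279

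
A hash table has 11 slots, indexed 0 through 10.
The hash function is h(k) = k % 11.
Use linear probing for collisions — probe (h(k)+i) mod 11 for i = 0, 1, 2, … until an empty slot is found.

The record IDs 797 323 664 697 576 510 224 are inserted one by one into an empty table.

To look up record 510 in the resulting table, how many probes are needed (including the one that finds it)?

6

Insert 797: h=5, slot 5 empty → index 5.
Insert 323: h=4, slot 4 empty → index 4.
Insert 664: h=4, slots 4,5 occupied → index 6.
Insert 697: h=4, slots 4,5,6 occupied → index 7.
Insert 576: h=4, slots 4,5,6,7 occupied → index 8.
Insert 510: h=4, slots 4,5,6,7,8 occupied → index 9.
Insert 224: h=4, slots 4,5,6,7,8,9 occupied → index 10.
Table: [—, —, —, —, 323, 797, 664, 697, 576, 510, 224]
Lookup 510: h=4, probe 4,5,6,7,8,9 → found at 9.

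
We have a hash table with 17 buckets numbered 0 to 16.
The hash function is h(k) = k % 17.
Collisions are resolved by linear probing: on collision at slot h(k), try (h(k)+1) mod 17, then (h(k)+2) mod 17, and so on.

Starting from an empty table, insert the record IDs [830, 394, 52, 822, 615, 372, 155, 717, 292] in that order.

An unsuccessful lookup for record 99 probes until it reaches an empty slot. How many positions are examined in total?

3

830 hashes to 14; slot 14 is free → place at 14.
394 hashes to 3; slot 3 is free → place at 3.
52 hashes to 1; slot 1 is free → place at 1.
822 hashes to 6; slot 6 is free → place at 6.
615 hashes to 3; 3 taken → place at 4.
372 hashes to 15; slot 15 is free → place at 15.
155 hashes to 2; slot 2 is free → place at 2.
717 hashes to 3; 3,4 taken → place at 5.
292 hashes to 3; 3,4,5,6 taken → place at 7.
Table: [., 52, 155, 394, 615, 717, 822, 292, ., ., ., ., ., ., 830, 372, .]
Lookup 99: h=14, probe 14,15,16 → slot 16 empty, not found.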